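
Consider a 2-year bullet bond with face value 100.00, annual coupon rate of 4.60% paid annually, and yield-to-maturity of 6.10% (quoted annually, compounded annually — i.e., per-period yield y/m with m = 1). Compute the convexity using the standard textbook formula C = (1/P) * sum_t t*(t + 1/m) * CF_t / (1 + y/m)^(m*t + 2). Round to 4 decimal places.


Answer: Convexity = 5.1715

Derivation:
Coupon per period c = face * coupon_rate / m = 4.600000
Periods per year m = 1; per-period yield y/m = 0.061000
Number of cashflows N = 2
Cashflows (t years, CF_t, discount factor 1/(1+y/m)^(m*t), PV):
  t = 1.0000: CF_t = 4.600000, DF = 0.942507, PV = 4.335533
  t = 2.0000: CF_t = 104.600000, DF = 0.888320, PV = 92.918228
Price P = sum_t PV_t = 97.253760
Convexity numerator sum_t t*(t + 1/m) * CF_t / (1+y/m)^(m*t + 2):
  t = 1.0000: term = 7.702677
  t = 2.0000: term = 495.246482
Convexity = (1/P) * sum = 502.949159 / 97.253760 = 5.171514


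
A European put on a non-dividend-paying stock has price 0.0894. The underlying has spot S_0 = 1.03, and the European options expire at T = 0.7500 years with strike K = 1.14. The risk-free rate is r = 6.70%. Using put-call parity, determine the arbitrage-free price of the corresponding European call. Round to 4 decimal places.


Answer: Call price = 0.0353

Derivation:
Put-call parity: C - P = S_0 * exp(-qT) - K * exp(-rT).
S_0 * exp(-qT) = 1.0300 * 1.00000000 = 1.03000000
K * exp(-rT) = 1.1400 * 0.95099165 = 1.08413048
C = P + S*exp(-qT) - K*exp(-rT)
C = 0.0894 + 1.03000000 - 1.08413048 = 0.0353


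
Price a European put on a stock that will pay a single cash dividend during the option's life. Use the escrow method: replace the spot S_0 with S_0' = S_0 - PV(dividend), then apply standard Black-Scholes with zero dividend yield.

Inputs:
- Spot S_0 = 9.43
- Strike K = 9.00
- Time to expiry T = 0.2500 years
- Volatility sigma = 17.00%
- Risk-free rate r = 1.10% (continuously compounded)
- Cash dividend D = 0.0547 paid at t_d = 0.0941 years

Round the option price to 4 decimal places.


PV(D) = D * exp(-r * t_d) = 0.0547 * 0.99896544 = 0.05464341
S_0' = S_0 - PV(D) = 9.4300 - 0.05464341 = 9.37535659
d1 = (ln(S_0'/K) + (r + sigma^2/2)*T) / (sigma*sqrt(T)) = 0.55555918
d2 = d1 - sigma*sqrt(T) = 0.47055918
exp(-rT) = 0.99725378
N(-d1) = 0.28925612; N(-d2) = 0.31897778
P = K * exp(-rT) * N(-d2) - S_0' * N(-d1) = 9.0000 * 0.99725378 * 0.31897778 - 9.37535659 * 0.28925612 = 0.1510

Answer: Price = 0.1510


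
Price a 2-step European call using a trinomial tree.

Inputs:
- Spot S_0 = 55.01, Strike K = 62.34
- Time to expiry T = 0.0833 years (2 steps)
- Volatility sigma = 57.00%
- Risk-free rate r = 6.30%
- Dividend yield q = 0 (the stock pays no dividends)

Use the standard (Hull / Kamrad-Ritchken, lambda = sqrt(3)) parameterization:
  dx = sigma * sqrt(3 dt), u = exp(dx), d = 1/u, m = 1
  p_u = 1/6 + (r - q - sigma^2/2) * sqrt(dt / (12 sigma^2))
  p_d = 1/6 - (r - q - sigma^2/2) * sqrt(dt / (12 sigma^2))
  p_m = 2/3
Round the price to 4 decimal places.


Answer: Price = V(0,0) = 1.5124

Derivation:
dt = T/N = 0.041650; dx = sigma*sqrt(3*dt) = 0.201485
u = exp(dx) = 1.223218; d = 1/u = 0.817516
p_u = 0.156388, p_m = 0.666667, p_d = 0.176946
Discount per step: exp(-r*dt) = 0.997379
Stock lattice S(k, j) with j the centered position index:
  k=0: S(0,+0) = 55.0100
  k=1: S(1,-1) = 44.9715; S(1,+0) = 55.0100; S(1,+1) = 67.2892
  k=2: S(2,-2) = 36.7649; S(2,-1) = 44.9715; S(2,+0) = 55.0100; S(2,+1) = 67.2892; S(2,+2) = 82.3094
Terminal payoffs V(N, j) = max(S_T - K, 0):
  V(2,-2) = 0.000000; V(2,-1) = 0.000000; V(2,+0) = 0.000000; V(2,+1) = 4.949224; V(2,+2) = 19.969393
Backward induction: V(k, j) = exp(-r*dt) * [p_u * V(k+1, j+1) + p_m * V(k+1, j) + p_d * V(k+1, j-1)]
  V(1,-1) = exp(-r*dt) * [p_u*0.000000 + p_m*0.000000 + p_d*0.000000] = 0.000000
  V(1,+0) = exp(-r*dt) * [p_u*4.949224 + p_m*0.000000 + p_d*0.000000] = 0.771970
  V(1,+1) = exp(-r*dt) * [p_u*19.969393 + p_m*4.949224 + p_d*0.000000] = 6.405622
  V(0,+0) = exp(-r*dt) * [p_u*6.405622 + p_m*0.771970 + p_d*0.000000] = 1.512434


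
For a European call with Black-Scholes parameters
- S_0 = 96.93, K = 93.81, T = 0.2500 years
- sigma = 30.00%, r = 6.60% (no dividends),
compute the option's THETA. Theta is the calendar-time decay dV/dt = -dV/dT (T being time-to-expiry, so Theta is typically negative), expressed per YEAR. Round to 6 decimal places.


Answer: Theta = -14.349073

Derivation:
d1 = 0.4031173891; d2 = 0.2531173891
phi(d1) = 0.3678094228; exp(-qT) = 1.0000000000; exp(-rT) = 0.9836353794
Theta = -S*exp(-qT)*phi(d1)*sigma/(2*sqrt(T)) - r*K*exp(-rT)*N(d2) + q*S*exp(-qT)*N(d1)
N(d1) = 0.6565690656; N(d2) = 0.5999112491; sqrt(T) = 0.5000000000
Term 1 = -96.9300 * 1.0000000000 * 0.3678094228 * 0.3000 / (2 * 0.5000000000) = -10.6955302056
Term 2 = -0.0660 * 93.8100 * 0.9836353794 * 0.5999112491 = -3.6535429584
Term 3 = 0 (no dividend yield, q = 0)
Theta = -10.6955302056 + (-3.6535429584) + (0.0000000000) = -14.349073


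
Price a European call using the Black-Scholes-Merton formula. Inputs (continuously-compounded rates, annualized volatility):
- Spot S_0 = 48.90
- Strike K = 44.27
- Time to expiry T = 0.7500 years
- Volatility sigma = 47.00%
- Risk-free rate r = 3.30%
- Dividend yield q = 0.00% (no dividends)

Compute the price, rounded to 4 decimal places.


d1 = (ln(S/K) + (r - q + 0.5*sigma^2) * T) / (sigma * sqrt(T)) = 0.50870123
d2 = d1 - sigma * sqrt(T) = 0.10166929
exp(-rT) = 0.97555377; exp(-qT) = 1.00000000
C = S_0 * exp(-qT) * N(d1) - K * exp(-rT) * N(d2)
N(d1) = 0.69451917; N(d2) = 0.54049041
C = 48.9000 * 1.00000000 * 0.69451917 - 44.2700 * 0.97555377 * 0.54049041 = 10.6194

Answer: Price = 10.6194


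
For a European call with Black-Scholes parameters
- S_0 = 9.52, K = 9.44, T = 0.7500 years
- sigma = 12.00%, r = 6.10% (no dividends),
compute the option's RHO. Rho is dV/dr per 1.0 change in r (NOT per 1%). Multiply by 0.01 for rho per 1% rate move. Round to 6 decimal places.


Answer: Rho = 4.603388

Derivation:
d1 = 0.5733941559; d2 = 0.4694711074
phi(d1) = 0.3384669046; exp(-qT) = 1.0000000000; exp(-rT) = 0.9552807525
N(d2) = 0.6806335339
Rho = K*T*exp(-rT)*N(d2) = 9.4400 * 0.7500 * 0.9552807525 * 0.6806335339 = 4.603388


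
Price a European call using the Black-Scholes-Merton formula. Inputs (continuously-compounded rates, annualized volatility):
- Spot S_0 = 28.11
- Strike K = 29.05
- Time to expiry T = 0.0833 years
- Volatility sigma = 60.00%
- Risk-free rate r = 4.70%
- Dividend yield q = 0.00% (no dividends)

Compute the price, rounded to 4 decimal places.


d1 = (ln(S/K) + (r - q + 0.5*sigma^2) * T) / (sigma * sqrt(T)) = -0.08075280
d2 = d1 - sigma * sqrt(T) = -0.25392324
exp(-rT) = 0.99609255; exp(-qT) = 1.00000000
C = S_0 * exp(-qT) * N(d1) - K * exp(-rT) * N(d2)
N(d1) = 0.46781927; N(d2) = 0.39977743
C = 28.1100 * 1.00000000 * 0.46781927 - 29.0500 * 0.99609255 * 0.39977743 = 1.5822

Answer: Price = 1.5822


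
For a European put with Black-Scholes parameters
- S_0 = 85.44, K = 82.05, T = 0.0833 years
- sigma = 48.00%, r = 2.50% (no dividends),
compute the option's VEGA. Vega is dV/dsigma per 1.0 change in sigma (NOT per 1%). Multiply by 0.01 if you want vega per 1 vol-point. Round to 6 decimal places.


Answer: Vega = 9.164451

Derivation:
d1 = 0.3765381291; d2 = 0.2380017801
phi(d1) = 0.3716402307; exp(-qT) = 1.0000000000; exp(-rT) = 0.9979196669
Vega = S * exp(-qT) * phi(d1) * sqrt(T) = 85.4400 * 1.0000000000 * 0.3716402307 * 0.2886173938 = 9.164451


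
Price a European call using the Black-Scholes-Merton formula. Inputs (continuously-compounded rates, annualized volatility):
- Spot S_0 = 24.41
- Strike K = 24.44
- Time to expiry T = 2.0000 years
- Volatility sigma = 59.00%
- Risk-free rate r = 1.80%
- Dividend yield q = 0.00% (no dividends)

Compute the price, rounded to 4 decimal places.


Answer: Price = 8.1843

Derivation:
d1 = (ln(S/K) + (r - q + 0.5*sigma^2) * T) / (sigma * sqrt(T)) = 0.45886646
d2 = d1 - sigma * sqrt(T) = -0.37551954
exp(-rT) = 0.96464029; exp(-qT) = 1.00000000
C = S_0 * exp(-qT) * N(d1) - K * exp(-rT) * N(d2)
N(d1) = 0.67683497; N(d2) = 0.35363706
C = 24.4100 * 1.00000000 * 0.67683497 - 24.4400 * 0.96464029 * 0.35363706 = 8.1843


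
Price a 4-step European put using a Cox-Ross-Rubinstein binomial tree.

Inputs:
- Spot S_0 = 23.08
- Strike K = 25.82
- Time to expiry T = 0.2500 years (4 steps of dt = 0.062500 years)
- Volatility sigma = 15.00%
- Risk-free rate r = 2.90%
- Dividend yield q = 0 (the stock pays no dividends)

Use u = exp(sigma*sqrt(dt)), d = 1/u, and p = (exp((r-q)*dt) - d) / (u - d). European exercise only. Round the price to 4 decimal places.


dt = T/N = 0.062500
u = exp(sigma*sqrt(dt)) = 1.038212; d = 1/u = 0.963194
p = (exp((r-q)*dt) - d) / (u - d) = 0.514809
Discount per step: exp(-r*dt) = 0.998189
Stock lattice S(k, i) with i counting down-moves:
  k=0: S(0,0) = 23.0800
  k=1: S(1,0) = 23.9619; S(1,1) = 22.2305
  k=2: S(2,0) = 24.8776; S(2,1) = 23.0800; S(2,2) = 21.4123
  k=3: S(3,0) = 25.8282; S(3,1) = 23.9619; S(3,2) = 22.2305; S(3,3) = 20.6242
  k=4: S(4,0) = 26.8151; S(4,1) = 24.8776; S(4,2) = 23.0800; S(4,3) = 21.4123; S(4,4) = 19.8651
Terminal payoffs V(N, i) = max(K - S_T, 0):
  V(4,0) = 0.000000; V(4,1) = 0.942434; V(4,2) = 2.740000; V(4,3) = 4.407680; V(4,4) = 5.954860
Backward induction: V(k, i) = exp(-r*dt) * [p * V(k+1, i) + (1-p) * V(k+1, i+1)].
  V(3,0) = exp(-r*dt) * [p*0.000000 + (1-p)*0.942434] = 0.456432
  V(3,1) = exp(-r*dt) * [p*0.942434 + (1-p)*2.740000] = 1.811311
  V(3,2) = exp(-r*dt) * [p*2.740000 + (1-p)*4.407680] = 3.542716
  V(3,3) = exp(-r*dt) * [p*4.407680 + (1-p)*5.954860] = 5.149017
  V(2,0) = exp(-r*dt) * [p*0.456432 + (1-p)*1.811311] = 1.111790
  V(2,1) = exp(-r*dt) * [p*1.811311 + (1-p)*3.542716] = 2.646572
  V(2,2) = exp(-r*dt) * [p*3.542716 + (1-p)*5.149017] = 4.314252
  V(1,0) = exp(-r*dt) * [p*1.111790 + (1-p)*2.646572] = 1.853091
  V(1,1) = exp(-r*dt) * [p*2.646572 + (1-p)*4.314252] = 3.449458
  V(0,0) = exp(-r*dt) * [p*1.853091 + (1-p)*3.449458] = 2.622875

Answer: Price = V(0,0) = 2.6229


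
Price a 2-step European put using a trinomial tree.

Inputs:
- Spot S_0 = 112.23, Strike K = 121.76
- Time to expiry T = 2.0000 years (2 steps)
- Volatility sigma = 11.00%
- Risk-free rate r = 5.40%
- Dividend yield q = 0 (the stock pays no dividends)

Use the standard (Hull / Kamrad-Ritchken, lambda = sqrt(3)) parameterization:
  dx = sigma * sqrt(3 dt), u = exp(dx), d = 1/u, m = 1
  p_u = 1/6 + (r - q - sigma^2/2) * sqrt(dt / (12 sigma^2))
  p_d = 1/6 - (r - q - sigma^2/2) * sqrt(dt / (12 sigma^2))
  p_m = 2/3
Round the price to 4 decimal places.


Answer: Price = V(0,0) = 5.4909

Derivation:
dt = T/N = 1.000000; dx = sigma*sqrt(3*dt) = 0.190526
u = exp(dx) = 1.209885; d = 1/u = 0.826525
p_u = 0.292503, p_m = 0.666667, p_d = 0.040831
Discount per step: exp(-r*dt) = 0.947432
Stock lattice S(k, j) with j the centered position index:
  k=0: S(0,+0) = 112.2300
  k=1: S(1,-1) = 92.7609; S(1,+0) = 112.2300; S(1,+1) = 135.7854
  k=2: S(2,-2) = 76.6691; S(2,-1) = 92.7609; S(2,+0) = 112.2300; S(2,+1) = 135.7854; S(2,+2) = 164.2848
Terminal payoffs V(N, j) = max(K - S_T, 0):
  V(2,-2) = 45.090869; V(2,-1) = 28.999143; V(2,+0) = 9.530000; V(2,+1) = 0.000000; V(2,+2) = 0.000000
Backward induction: V(k, j) = exp(-r*dt) * [p_u * V(k+1, j+1) + p_m * V(k+1, j) + p_d * V(k+1, j-1)]
  V(1,-1) = exp(-r*dt) * [p_u*9.530000 + p_m*28.999143 + p_d*45.090869] = 22.701798
  V(1,+0) = exp(-r*dt) * [p_u*0.000000 + p_m*9.530000 + p_d*28.999143] = 7.141160
  V(1,+1) = exp(-r*dt) * [p_u*0.000000 + p_m*0.000000 + p_d*9.530000] = 0.368660
  V(0,+0) = exp(-r*dt) * [p_u*0.368660 + p_m*7.141160 + p_d*22.701798] = 5.490875


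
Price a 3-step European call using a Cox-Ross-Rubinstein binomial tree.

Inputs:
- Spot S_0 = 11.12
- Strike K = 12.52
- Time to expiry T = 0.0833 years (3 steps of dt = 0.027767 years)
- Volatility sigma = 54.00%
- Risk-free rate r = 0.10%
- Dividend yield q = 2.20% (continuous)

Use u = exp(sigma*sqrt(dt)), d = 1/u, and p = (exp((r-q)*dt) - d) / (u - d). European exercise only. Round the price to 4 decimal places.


dt = T/N = 0.027767
u = exp(sigma*sqrt(dt)) = 1.094155; d = 1/u = 0.913948
p = (exp((r-q)*dt) - d) / (u - d) = 0.474285
Discount per step: exp(-r*dt) = 0.999972
Stock lattice S(k, i) with i counting down-moves:
  k=0: S(0,0) = 11.1200
  k=1: S(1,0) = 12.1670; S(1,1) = 10.1631
  k=2: S(2,0) = 13.3126; S(2,1) = 11.1200; S(2,2) = 9.2885
  k=3: S(3,0) = 14.5660; S(3,1) = 12.1670; S(3,2) = 10.1631; S(3,3) = 8.4892
Terminal payoffs V(N, i) = max(S_T - K, 0):
  V(3,0) = 2.046018; V(3,1) = 0.000000; V(3,2) = 0.000000; V(3,3) = 0.000000
Backward induction: V(k, i) = exp(-r*dt) * [p * V(k+1, i) + (1-p) * V(k+1, i+1)].
  V(2,0) = exp(-r*dt) * [p*2.046018 + (1-p)*0.000000] = 0.970368
  V(2,1) = exp(-r*dt) * [p*0.000000 + (1-p)*0.000000] = 0.000000
  V(2,2) = exp(-r*dt) * [p*0.000000 + (1-p)*0.000000] = 0.000000
  V(1,0) = exp(-r*dt) * [p*0.970368 + (1-p)*0.000000] = 0.460218
  V(1,1) = exp(-r*dt) * [p*0.000000 + (1-p)*0.000000] = 0.000000
  V(0,0) = exp(-r*dt) * [p*0.460218 + (1-p)*0.000000] = 0.218269

Answer: Price = V(0,0) = 0.2183


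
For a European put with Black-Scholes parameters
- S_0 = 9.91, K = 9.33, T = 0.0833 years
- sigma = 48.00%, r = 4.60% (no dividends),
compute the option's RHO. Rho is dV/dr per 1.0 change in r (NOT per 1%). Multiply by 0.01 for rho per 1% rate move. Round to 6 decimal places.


Answer: Rho = -0.268570

Derivation:
d1 = 0.5322595406; d2 = 0.3937231916
phi(d1) = 0.3462519317; exp(-qT) = 1.0000000000; exp(-rT) = 0.9961755320
N(-d2) = 0.3468927086
Rho = -K*T*exp(-rT)*N(-d2) = -9.3300 * 0.0833 * 0.9961755320 * 0.3468927086 = -0.268570


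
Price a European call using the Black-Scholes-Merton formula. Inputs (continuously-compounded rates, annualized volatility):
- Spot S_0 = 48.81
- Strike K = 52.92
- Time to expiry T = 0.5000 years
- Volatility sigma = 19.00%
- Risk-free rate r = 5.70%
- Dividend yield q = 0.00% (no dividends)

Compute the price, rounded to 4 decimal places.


d1 = (ln(S/K) + (r - q + 0.5*sigma^2) * T) / (sigma * sqrt(T)) = -0.32244910
d2 = d1 - sigma * sqrt(T) = -0.45679939
exp(-rT) = 0.97190229; exp(-qT) = 1.00000000
C = S_0 * exp(-qT) * N(d1) - K * exp(-rT) * N(d2)
N(d1) = 0.37355625; N(d2) = 0.32390762
C = 48.8100 * 1.00000000 * 0.37355625 - 52.9200 * 0.97190229 * 0.32390762 = 1.5737

Answer: Price = 1.5737


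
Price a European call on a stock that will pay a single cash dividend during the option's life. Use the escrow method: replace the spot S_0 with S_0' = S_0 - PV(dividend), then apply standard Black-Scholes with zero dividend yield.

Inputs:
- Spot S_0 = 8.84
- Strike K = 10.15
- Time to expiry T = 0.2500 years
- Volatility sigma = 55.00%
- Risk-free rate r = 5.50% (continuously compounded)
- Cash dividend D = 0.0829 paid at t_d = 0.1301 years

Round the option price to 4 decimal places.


Answer: Price = 0.5176

Derivation:
PV(D) = D * exp(-r * t_d) = 0.0829 * 0.99287004 = 0.08230893
S_0' = S_0 - PV(D) = 8.8400 - 0.08230893 = 8.75769107
d1 = (ln(S_0'/K) + (r + sigma^2/2)*T) / (sigma*sqrt(T)) = -0.34901422
d2 = d1 - sigma*sqrt(T) = -0.62401422
exp(-rT) = 0.98634410
N(d1) = 0.36353932; N(d2) = 0.26630912
C = S_0' * N(d1) - K * exp(-rT) * N(d2) = 8.75769107 * 0.36353932 - 10.1500 * 0.98634410 * 0.26630912 = 0.5176


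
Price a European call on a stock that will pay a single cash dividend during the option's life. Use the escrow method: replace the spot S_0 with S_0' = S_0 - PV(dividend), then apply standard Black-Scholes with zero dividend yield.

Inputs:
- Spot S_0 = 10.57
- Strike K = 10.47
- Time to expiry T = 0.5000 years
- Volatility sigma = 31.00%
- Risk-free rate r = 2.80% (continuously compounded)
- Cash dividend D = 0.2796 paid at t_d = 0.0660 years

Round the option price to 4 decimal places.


Answer: Price = 0.8829

Derivation:
PV(D) = D * exp(-r * t_d) = 0.2796 * 0.99815371 = 0.27908378
S_0' = S_0 - PV(D) = 10.5700 - 0.27908378 = 10.29091622
d1 = (ln(S_0'/K) + (r + sigma^2/2)*T) / (sigma*sqrt(T)) = 0.09476399
d2 = d1 - sigma*sqrt(T) = -0.12443911
exp(-rT) = 0.98609754
N(d1) = 0.53774886; N(d2) = 0.45048380
C = S_0' * N(d1) - K * exp(-rT) * N(d2) = 10.29091622 * 0.53774886 - 10.4700 * 0.98609754 * 0.45048380 = 0.8829


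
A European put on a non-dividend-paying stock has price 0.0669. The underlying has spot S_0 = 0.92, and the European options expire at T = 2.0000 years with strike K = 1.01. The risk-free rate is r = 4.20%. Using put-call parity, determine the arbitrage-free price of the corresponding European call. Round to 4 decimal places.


Answer: Call price = 0.0583

Derivation:
Put-call parity: C - P = S_0 * exp(-qT) - K * exp(-rT).
S_0 * exp(-qT) = 0.9200 * 1.00000000 = 0.92000000
K * exp(-rT) = 1.0100 * 0.91943126 = 0.92862557
C = P + S*exp(-qT) - K*exp(-rT)
C = 0.0669 + 0.92000000 - 0.92862557 = 0.0583


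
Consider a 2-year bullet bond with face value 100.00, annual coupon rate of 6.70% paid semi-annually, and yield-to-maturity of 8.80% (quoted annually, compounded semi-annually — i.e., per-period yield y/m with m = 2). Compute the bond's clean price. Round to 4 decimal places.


Answer: Price = 96.2243

Derivation:
Coupon per period c = face * coupon_rate / m = 3.350000
Periods per year m = 2; per-period yield y/m = 0.044000
Number of cashflows N = 4
Cashflows (t years, CF_t, discount factor 1/(1+y/m)^(m*t), PV):
  t = 0.5000: CF_t = 3.350000, DF = 0.957854, PV = 3.208812
  t = 1.0000: CF_t = 3.350000, DF = 0.917485, PV = 3.073575
  t = 1.5000: CF_t = 3.350000, DF = 0.878817, PV = 2.944037
  t = 2.0000: CF_t = 103.350000, DF = 0.841779, PV = 86.997843
Price P = sum_t PV_t = 96.224268


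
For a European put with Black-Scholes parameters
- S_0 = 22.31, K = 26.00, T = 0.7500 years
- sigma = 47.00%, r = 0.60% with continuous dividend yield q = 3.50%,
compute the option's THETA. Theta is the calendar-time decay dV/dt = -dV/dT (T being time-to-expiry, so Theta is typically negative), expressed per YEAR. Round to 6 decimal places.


d1 = -0.2259626840; d2 = -0.6329946238
phi(d1) = 0.3888863644; exp(-qT) = 0.9740915363; exp(-rT) = 0.9955101098
Theta = -S*exp(-qT)*phi(d1)*sigma/(2*sqrt(T)) + r*K*exp(-rT)*N(-d2) - q*S*exp(-qT)*N(-d1)
N(-d1) = 0.5893847782; N(-d2) = 0.7366314231; sqrt(T) = 0.8660254038
Term 1 = -22.3100 * 0.9740915363 * 0.3888863644 * 0.4700 / (2 * 0.8660254038) = -2.2932916321
Term 2 = 0.0060 * 26.0000 * 0.9955101098 * 0.7366314231 = 0.1143985485
Term 3 = -0.0350 * 22.3100 * 0.9740915363 * 0.5893847782 = -0.4482974823
Theta = -2.2932916321 + (0.1143985485) + (-0.4482974823) = -2.627191

Answer: Theta = -2.627191


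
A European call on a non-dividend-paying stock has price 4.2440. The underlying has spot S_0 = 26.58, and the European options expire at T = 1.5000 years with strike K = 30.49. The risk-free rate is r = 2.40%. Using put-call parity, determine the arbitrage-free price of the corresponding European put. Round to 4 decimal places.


Answer: Put price = 7.0759

Derivation:
Put-call parity: C - P = S_0 * exp(-qT) - K * exp(-rT).
S_0 * exp(-qT) = 26.5800 * 1.00000000 = 26.58000000
K * exp(-rT) = 30.4900 * 0.96464029 = 29.41188255
P = C - S*exp(-qT) + K*exp(-rT)
P = 4.2440 - 26.58000000 + 29.41188255 = 7.0759


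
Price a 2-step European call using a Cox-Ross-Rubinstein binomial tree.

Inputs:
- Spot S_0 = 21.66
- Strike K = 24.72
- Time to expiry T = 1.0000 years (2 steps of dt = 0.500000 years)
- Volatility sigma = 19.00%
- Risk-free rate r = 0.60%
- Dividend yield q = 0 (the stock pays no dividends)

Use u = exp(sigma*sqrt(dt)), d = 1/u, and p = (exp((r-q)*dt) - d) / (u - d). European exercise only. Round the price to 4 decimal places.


dt = T/N = 0.500000
u = exp(sigma*sqrt(dt)) = 1.143793; d = 1/u = 0.874284
p = (exp((r-q)*dt) - d) / (u - d) = 0.477611
Discount per step: exp(-r*dt) = 0.997004
Stock lattice S(k, i) with i counting down-moves:
  k=0: S(0,0) = 21.6600
  k=1: S(1,0) = 24.7746; S(1,1) = 18.9370
  k=2: S(2,0) = 28.3370; S(2,1) = 21.6600; S(2,2) = 16.5563
Terminal payoffs V(N, i) = max(S_T - K, 0):
  V(2,0) = 3.616984; V(2,1) = 0.000000; V(2,2) = 0.000000
Backward induction: V(k, i) = exp(-r*dt) * [p * V(k+1, i) + (1-p) * V(k+1, i+1)].
  V(1,0) = exp(-r*dt) * [p*3.616984 + (1-p)*0.000000] = 1.722336
  V(1,1) = exp(-r*dt) * [p*0.000000 + (1-p)*0.000000] = 0.000000
  V(0,0) = exp(-r*dt) * [p*1.722336 + (1-p)*0.000000] = 0.820143

Answer: Price = V(0,0) = 0.8201


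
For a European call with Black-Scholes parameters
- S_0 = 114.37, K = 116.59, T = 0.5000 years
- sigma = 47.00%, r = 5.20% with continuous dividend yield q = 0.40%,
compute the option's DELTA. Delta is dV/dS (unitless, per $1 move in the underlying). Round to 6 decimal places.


d1 = 0.1805388038; d2 = -0.1518013833
phi(d1) = 0.3924933585; exp(-qT) = 0.9980019987; exp(-rT) = 0.9743350896
N(d1) = 0.5716352031
Delta = exp(-qT) * N(d1) = 0.9980019987 * 0.5716352031 = 0.570493

Answer: Delta = 0.570493


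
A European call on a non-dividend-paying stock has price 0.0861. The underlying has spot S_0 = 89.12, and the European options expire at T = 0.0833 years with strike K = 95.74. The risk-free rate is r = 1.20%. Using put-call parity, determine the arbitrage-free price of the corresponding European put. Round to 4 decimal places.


Put-call parity: C - P = S_0 * exp(-qT) - K * exp(-rT).
S_0 * exp(-qT) = 89.1200 * 1.00000000 = 89.12000000
K * exp(-rT) = 95.7400 * 0.99900090 = 95.64434611
P = C - S*exp(-qT) + K*exp(-rT)
P = 0.0861 - 89.12000000 + 95.64434611 = 6.6104

Answer: Put price = 6.6104


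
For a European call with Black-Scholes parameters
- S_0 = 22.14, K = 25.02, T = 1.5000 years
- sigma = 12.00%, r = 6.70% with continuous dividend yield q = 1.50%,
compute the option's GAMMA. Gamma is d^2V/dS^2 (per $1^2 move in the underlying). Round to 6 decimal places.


Answer: Gamma = 0.116804

Derivation:
d1 = -0.2278677145; d2 = -0.3748370990
phi(d1) = 0.3887182928; exp(-qT) = 0.9777512372; exp(-rT) = 0.9043851124
Gamma = exp(-qT) * phi(d1) / (S * sigma * sqrt(T)) = 0.9777512372 * 0.3887182928 / (22.1400 * 0.1200 * 1.2247448714) = 0.116804


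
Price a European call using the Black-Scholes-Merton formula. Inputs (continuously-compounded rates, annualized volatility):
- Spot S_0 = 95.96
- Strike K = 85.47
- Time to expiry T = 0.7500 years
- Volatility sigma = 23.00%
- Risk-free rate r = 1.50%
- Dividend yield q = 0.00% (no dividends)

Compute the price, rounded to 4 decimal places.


d1 = (ln(S/K) + (r - q + 0.5*sigma^2) * T) / (sigma * sqrt(T)) = 0.73726877
d2 = d1 - sigma * sqrt(T) = 0.53808292
exp(-rT) = 0.98881304; exp(-qT) = 1.00000000
C = S_0 * exp(-qT) * N(d1) - K * exp(-rT) * N(d2)
N(d1) = 0.76952054; N(d2) = 0.70474010
C = 95.9600 * 1.00000000 * 0.76952054 - 85.4700 * 0.98881304 * 0.70474010 = 14.2829

Answer: Price = 14.2829


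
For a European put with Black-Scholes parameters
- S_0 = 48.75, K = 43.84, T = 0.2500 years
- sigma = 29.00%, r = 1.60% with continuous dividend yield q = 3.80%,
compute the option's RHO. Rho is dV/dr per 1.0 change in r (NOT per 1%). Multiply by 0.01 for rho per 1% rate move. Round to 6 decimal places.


Answer: Rho = -2.915409

Derivation:
d1 = 0.7666969297; d2 = 0.6216969297
phi(d1) = 0.2973484415; exp(-qT) = 0.9905449824; exp(-rT) = 0.9960079893
N(-d2) = 0.2670705855
Rho = -K*T*exp(-rT)*N(-d2) = -43.8400 * 0.2500 * 0.9960079893 * 0.2670705855 = -2.915409


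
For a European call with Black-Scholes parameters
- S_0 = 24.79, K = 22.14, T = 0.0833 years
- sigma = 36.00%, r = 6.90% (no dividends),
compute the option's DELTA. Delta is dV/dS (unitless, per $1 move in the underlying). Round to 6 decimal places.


d1 = 1.1953537551; d2 = 1.0914514934
phi(d1) = 0.1952696543; exp(-qT) = 1.0000000000; exp(-rT) = 0.9942687864
N(d1) = 0.8840255772
Delta = exp(-qT) * N(d1) = 1.0000000000 * 0.8840255772 = 0.884026

Answer: Delta = 0.884026


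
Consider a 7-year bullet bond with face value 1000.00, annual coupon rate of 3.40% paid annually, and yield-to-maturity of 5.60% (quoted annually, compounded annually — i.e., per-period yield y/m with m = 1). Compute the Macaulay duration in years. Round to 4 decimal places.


Coupon per period c = face * coupon_rate / m = 34.000000
Periods per year m = 1; per-period yield y/m = 0.056000
Number of cashflows N = 7
Cashflows (t years, CF_t, discount factor 1/(1+y/m)^(m*t), PV):
  t = 1.0000: CF_t = 34.000000, DF = 0.946970, PV = 32.196970
  t = 2.0000: CF_t = 34.000000, DF = 0.896752, PV = 30.489555
  t = 3.0000: CF_t = 34.000000, DF = 0.849197, PV = 28.872684
  t = 4.0000: CF_t = 34.000000, DF = 0.804163, PV = 27.341557
  t = 5.0000: CF_t = 34.000000, DF = 0.761518, PV = 25.891626
  t = 6.0000: CF_t = 34.000000, DF = 0.721135, PV = 24.518585
  t = 7.0000: CF_t = 1034.000000, DF = 0.682893, PV = 706.111218
Price P = sum_t PV_t = 875.422195
Macaulay numerator sum_t t * PV_t:
  t * PV_t at t = 1.0000: 32.196970
  t * PV_t at t = 2.0000: 60.979109
  t * PV_t at t = 3.0000: 86.618053
  t * PV_t at t = 4.0000: 109.366228
  t * PV_t at t = 5.0000: 129.458130
  t * PV_t at t = 6.0000: 147.111512
  t * PV_t at t = 7.0000: 4942.778528
Macaulay duration D = (sum_t t * PV_t) / P = 5508.508530 / 875.422195 = 6.292402

Answer: Macaulay duration = 6.2924 years


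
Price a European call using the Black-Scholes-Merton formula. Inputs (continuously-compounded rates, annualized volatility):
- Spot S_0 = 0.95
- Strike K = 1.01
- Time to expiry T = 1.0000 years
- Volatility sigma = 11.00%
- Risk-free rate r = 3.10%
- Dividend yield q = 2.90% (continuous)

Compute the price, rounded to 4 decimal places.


d1 = (ln(S/K) + (r - q + 0.5*sigma^2) * T) / (sigma * sqrt(T)) = -0.48357841
d2 = d1 - sigma * sqrt(T) = -0.59357841
exp(-rT) = 0.96947557; exp(-qT) = 0.97141646
C = S_0 * exp(-qT) * N(d1) - K * exp(-rT) * N(d2)
N(d1) = 0.31434255; N(d2) = 0.27639706
C = 0.9500 * 0.97141646 * 0.31434255 - 1.0100 * 0.96947557 * 0.27639706 = 0.0194

Answer: Price = 0.0194


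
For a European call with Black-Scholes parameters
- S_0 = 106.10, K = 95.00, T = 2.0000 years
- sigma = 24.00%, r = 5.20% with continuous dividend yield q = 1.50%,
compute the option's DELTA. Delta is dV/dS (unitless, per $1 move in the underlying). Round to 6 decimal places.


d1 = 0.7133091507; d2 = 0.3738978957
phi(d1) = 0.3093309606; exp(-qT) = 0.9704455335; exp(-rT) = 0.9012252974
N(d1) = 0.7621727619
Delta = exp(-qT) * N(d1) = 0.9704455335 * 0.7621727619 = 0.739647

Answer: Delta = 0.739647


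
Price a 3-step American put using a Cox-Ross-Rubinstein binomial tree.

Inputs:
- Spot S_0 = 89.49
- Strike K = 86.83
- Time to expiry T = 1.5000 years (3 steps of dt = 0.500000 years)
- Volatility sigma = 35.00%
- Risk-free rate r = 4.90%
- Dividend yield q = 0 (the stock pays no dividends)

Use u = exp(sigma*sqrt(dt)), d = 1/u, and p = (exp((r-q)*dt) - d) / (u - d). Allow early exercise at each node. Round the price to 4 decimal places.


dt = T/N = 0.500000
u = exp(sigma*sqrt(dt)) = 1.280803; d = 1/u = 0.780760
p = (exp((r-q)*dt) - d) / (u - d) = 0.488043
Discount per step: exp(-r*dt) = 0.975798
Stock lattice S(k, i) with i counting down-moves:
  k=0: S(0,0) = 89.4900
  k=1: S(1,0) = 114.6191; S(1,1) = 69.8702
  k=2: S(2,0) = 146.8045; S(2,1) = 89.4900; S(2,2) = 54.5519
  k=3: S(3,0) = 188.0276; S(3,1) = 114.6191; S(3,2) = 69.8702; S(3,3) = 42.5919
Terminal payoffs V(N, i) = max(K - S_T, 0):
  V(3,0) = 0.000000; V(3,1) = 0.000000; V(3,2) = 16.959781; V(3,3) = 44.238071
Backward induction: V(k, i) = exp(-r*dt) * [p * V(k+1, i) + (1-p) * V(k+1, i+1)]; then take max(V_cont, immediate exercise) for American.
  V(2,0) = exp(-r*dt) * [p*0.000000 + (1-p)*0.000000] = 0.000000; exercise = 0.000000; V(2,0) = max -> 0.000000
  V(2,1) = exp(-r*dt) * [p*0.000000 + (1-p)*16.959781] = 8.472538; exercise = 0.000000; V(2,1) = max -> 8.472538
  V(2,2) = exp(-r*dt) * [p*16.959781 + (1-p)*44.238071] = 30.176635; exercise = 32.278122; V(2,2) = max -> 32.278122
  V(1,0) = exp(-r*dt) * [p*0.000000 + (1-p)*8.472538] = 4.232596; exercise = 0.000000; V(1,0) = max -> 4.232596
  V(1,1) = exp(-r*dt) * [p*8.472538 + (1-p)*32.278122] = 20.159956; exercise = 16.959781; V(1,1) = max -> 20.159956
  V(0,0) = exp(-r*dt) * [p*4.232596 + (1-p)*20.159956] = 12.086933; exercise = 0.000000; V(0,0) = max -> 12.086933

Answer: Price = V(0,0) = 12.0869


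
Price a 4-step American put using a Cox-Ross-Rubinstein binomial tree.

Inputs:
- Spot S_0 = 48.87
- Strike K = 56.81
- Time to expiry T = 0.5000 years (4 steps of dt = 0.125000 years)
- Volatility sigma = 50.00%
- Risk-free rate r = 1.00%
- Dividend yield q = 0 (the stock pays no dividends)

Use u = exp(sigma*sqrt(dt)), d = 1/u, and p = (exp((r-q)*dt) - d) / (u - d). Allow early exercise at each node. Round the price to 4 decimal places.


Answer: Price = V(0,0) = 12.2605

Derivation:
dt = T/N = 0.125000
u = exp(sigma*sqrt(dt)) = 1.193365; d = 1/u = 0.837967
p = (exp((r-q)*dt) - d) / (u - d) = 0.459440
Discount per step: exp(-r*dt) = 0.998751
Stock lattice S(k, i) with i counting down-moves:
  k=0: S(0,0) = 48.8700
  k=1: S(1,0) = 58.3197; S(1,1) = 40.9514
  k=2: S(2,0) = 69.5967; S(2,1) = 48.8700; S(2,2) = 34.3160
  k=3: S(3,0) = 83.0542; S(3,1) = 58.3197; S(3,2) = 40.9514; S(3,3) = 28.7556
  k=4: S(4,0) = 99.1140; S(4,1) = 69.5967; S(4,2) = 48.8700; S(4,3) = 34.3160; S(4,4) = 24.0963
Terminal payoffs V(N, i) = max(K - S_T, 0):
  V(4,0) = 0.000000; V(4,1) = 0.000000; V(4,2) = 7.940000; V(4,3) = 22.494048; V(4,4) = 32.713733
Backward induction: V(k, i) = exp(-r*dt) * [p * V(k+1, i) + (1-p) * V(k+1, i+1)]; then take max(V_cont, immediate exercise) for American.
  V(3,0) = exp(-r*dt) * [p*0.000000 + (1-p)*0.000000] = 0.000000; exercise = 0.000000; V(3,0) = max -> 0.000000
  V(3,1) = exp(-r*dt) * [p*0.000000 + (1-p)*7.940000] = 4.286685; exercise = 0.000000; V(3,1) = max -> 4.286685
  V(3,2) = exp(-r*dt) * [p*7.940000 + (1-p)*22.494048] = 15.787590; exercise = 15.858558; V(3,2) = max -> 15.858558
  V(3,3) = exp(-r*dt) * [p*22.494048 + (1-p)*32.713733] = 27.983400; exercise = 28.054369; V(3,3) = max -> 28.054369
  V(2,0) = exp(-r*dt) * [p*0.000000 + (1-p)*4.286685] = 2.314316; exercise = 0.000000; V(2,0) = max -> 2.314316
  V(2,1) = exp(-r*dt) * [p*4.286685 + (1-p)*15.858558] = 10.528808; exercise = 7.940000; V(2,1) = max -> 10.528808
  V(2,2) = exp(-r*dt) * [p*15.858558 + (1-p)*28.054369] = 22.423080; exercise = 22.494048; V(2,2) = max -> 22.494048
  V(1,0) = exp(-r*dt) * [p*2.314316 + (1-p)*10.528808] = 6.746304; exercise = 0.000000; V(1,0) = max -> 6.746304
  V(1,1) = exp(-r*dt) * [p*10.528808 + (1-p)*22.494048] = 16.975506; exercise = 15.858558; V(1,1) = max -> 16.975506
  V(0,0) = exp(-r*dt) * [p*6.746304 + (1-p)*16.975506] = 12.260467; exercise = 7.940000; V(0,0) = max -> 12.260467


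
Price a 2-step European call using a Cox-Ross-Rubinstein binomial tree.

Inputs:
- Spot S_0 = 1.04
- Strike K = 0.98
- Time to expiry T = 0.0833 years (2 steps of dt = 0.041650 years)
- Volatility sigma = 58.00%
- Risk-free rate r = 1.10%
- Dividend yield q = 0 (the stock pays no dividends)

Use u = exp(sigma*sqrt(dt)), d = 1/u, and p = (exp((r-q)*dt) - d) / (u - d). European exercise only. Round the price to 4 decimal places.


Answer: Price = V(0,0) = 0.1052

Derivation:
dt = T/N = 0.041650
u = exp(sigma*sqrt(dt)) = 1.125659; d = 1/u = 0.888369
p = (exp((r-q)*dt) - d) / (u - d) = 0.472374
Discount per step: exp(-r*dt) = 0.999542
Stock lattice S(k, i) with i counting down-moves:
  k=0: S(0,0) = 1.0400
  k=1: S(1,0) = 1.1707; S(1,1) = 0.9239
  k=2: S(2,0) = 1.3178; S(2,1) = 1.0400; S(2,2) = 0.8208
Terminal payoffs V(N, i) = max(S_T - K, 0):
  V(2,0) = 0.337792; V(2,1) = 0.060000; V(2,2) = 0.000000
Backward induction: V(k, i) = exp(-r*dt) * [p * V(k+1, i) + (1-p) * V(k+1, i+1)].
  V(1,0) = exp(-r*dt) * [p*0.337792 + (1-p)*0.060000] = 0.191134
  V(1,1) = exp(-r*dt) * [p*0.060000 + (1-p)*0.000000] = 0.028329
  V(0,0) = exp(-r*dt) * [p*0.191134 + (1-p)*0.028329] = 0.105186


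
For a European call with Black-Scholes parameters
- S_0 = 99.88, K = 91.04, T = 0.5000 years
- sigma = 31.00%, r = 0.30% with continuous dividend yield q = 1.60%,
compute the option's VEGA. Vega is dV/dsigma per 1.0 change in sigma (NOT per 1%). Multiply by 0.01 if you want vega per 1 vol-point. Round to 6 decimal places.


Answer: Vega = 24.633293

Derivation:
d1 = 0.5027095600; d2 = 0.2835064578
phi(d1) = 0.3515873880; exp(-qT) = 0.9920319148; exp(-rT) = 0.9985011244
Vega = S * exp(-qT) * phi(d1) * sqrt(T) = 99.8800 * 0.9920319148 * 0.3515873880 * 0.7071067812 = 24.633293


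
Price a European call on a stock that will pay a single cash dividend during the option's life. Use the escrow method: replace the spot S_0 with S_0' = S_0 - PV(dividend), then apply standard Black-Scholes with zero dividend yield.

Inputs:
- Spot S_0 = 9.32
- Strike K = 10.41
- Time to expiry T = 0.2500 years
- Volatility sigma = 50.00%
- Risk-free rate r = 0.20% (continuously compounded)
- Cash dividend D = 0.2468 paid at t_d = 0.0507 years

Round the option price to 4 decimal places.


Answer: Price = 0.4438

Derivation:
PV(D) = D * exp(-r * t_d) = 0.2468 * 0.99989861 = 0.24677498
S_0' = S_0 - PV(D) = 9.3200 - 0.24677498 = 9.07322502
d1 = (ln(S_0'/K) + (r + sigma^2/2)*T) / (sigma*sqrt(T)) = -0.42275644
d2 = d1 - sigma*sqrt(T) = -0.67275644
exp(-rT) = 0.99950012
N(d1) = 0.33623648; N(d2) = 0.25055113
C = S_0' * N(d1) - K * exp(-rT) * N(d2) = 9.07322502 * 0.33623648 - 10.4100 * 0.99950012 * 0.25055113 = 0.4438


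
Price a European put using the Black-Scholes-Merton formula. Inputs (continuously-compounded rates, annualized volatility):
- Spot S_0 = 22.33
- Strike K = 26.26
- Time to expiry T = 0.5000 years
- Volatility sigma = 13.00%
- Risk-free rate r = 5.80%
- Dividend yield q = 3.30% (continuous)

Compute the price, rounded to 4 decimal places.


Answer: Price = 3.5922

Derivation:
d1 = (ln(S/K) + (r - q + 0.5*sigma^2) * T) / (sigma * sqrt(T)) = -1.58164343
d2 = d1 - sigma * sqrt(T) = -1.67356731
exp(-rT) = 0.97141646; exp(-qT) = 0.98363538
P = K * exp(-rT) * N(-d2) - S_0 * exp(-qT) * N(-d1)
N(-d1) = 0.94313450; N(-d2) = 0.95289217
P = 26.2600 * 0.97141646 * 0.95289217 - 22.3300 * 0.98363538 * 0.94313450 = 3.5922


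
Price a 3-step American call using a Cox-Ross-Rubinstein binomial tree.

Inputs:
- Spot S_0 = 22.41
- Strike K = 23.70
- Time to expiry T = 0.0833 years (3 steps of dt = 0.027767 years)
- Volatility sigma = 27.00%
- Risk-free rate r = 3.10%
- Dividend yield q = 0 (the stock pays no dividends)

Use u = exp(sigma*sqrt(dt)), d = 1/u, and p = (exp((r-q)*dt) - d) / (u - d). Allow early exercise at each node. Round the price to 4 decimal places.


Answer: Price = V(0,0) = 0.2405

Derivation:
dt = T/N = 0.027767
u = exp(sigma*sqrt(dt)) = 1.046018; d = 1/u = 0.956006
p = (exp((r-q)*dt) - d) / (u - d) = 0.498321
Discount per step: exp(-r*dt) = 0.999140
Stock lattice S(k, i) with i counting down-moves:
  k=0: S(0,0) = 22.4100
  k=1: S(1,0) = 23.4413; S(1,1) = 21.4241
  k=2: S(2,0) = 24.5200; S(2,1) = 22.4100; S(2,2) = 20.4816
  k=3: S(3,0) = 25.6484; S(3,1) = 23.4413; S(3,2) = 21.4241; S(3,3) = 19.5805
Terminal payoffs V(N, i) = max(S_T - K, 0):
  V(3,0) = 1.948377; V(3,1) = 0.000000; V(3,2) = 0.000000; V(3,3) = 0.000000
Backward induction: V(k, i) = exp(-r*dt) * [p * V(k+1, i) + (1-p) * V(k+1, i+1)]; then take max(V_cont, immediate exercise) for American.
  V(2,0) = exp(-r*dt) * [p*1.948377 + (1-p)*0.000000] = 0.970082; exercise = 0.820004; V(2,0) = max -> 0.970082
  V(2,1) = exp(-r*dt) * [p*0.000000 + (1-p)*0.000000] = 0.000000; exercise = 0.000000; V(2,1) = max -> 0.000000
  V(2,2) = exp(-r*dt) * [p*0.000000 + (1-p)*0.000000] = 0.000000; exercise = 0.000000; V(2,2) = max -> 0.000000
  V(1,0) = exp(-r*dt) * [p*0.970082 + (1-p)*0.000000] = 0.482996; exercise = 0.000000; V(1,0) = max -> 0.482996
  V(1,1) = exp(-r*dt) * [p*0.000000 + (1-p)*0.000000] = 0.000000; exercise = 0.000000; V(1,1) = max -> 0.000000
  V(0,0) = exp(-r*dt) * [p*0.482996 + (1-p)*0.000000] = 0.240480; exercise = 0.000000; V(0,0) = max -> 0.240480


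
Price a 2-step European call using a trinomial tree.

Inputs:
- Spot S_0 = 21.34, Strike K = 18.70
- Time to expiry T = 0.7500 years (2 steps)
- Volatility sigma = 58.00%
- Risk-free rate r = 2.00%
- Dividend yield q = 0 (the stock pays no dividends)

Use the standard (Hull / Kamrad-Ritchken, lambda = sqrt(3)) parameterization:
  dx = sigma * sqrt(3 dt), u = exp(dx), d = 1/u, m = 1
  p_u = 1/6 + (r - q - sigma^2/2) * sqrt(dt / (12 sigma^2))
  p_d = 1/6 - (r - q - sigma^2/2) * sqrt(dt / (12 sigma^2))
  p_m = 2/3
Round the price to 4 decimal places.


Answer: Price = V(0,0) = 5.3959

Derivation:
dt = T/N = 0.375000; dx = sigma*sqrt(3*dt) = 0.615183
u = exp(dx) = 1.849995; d = 1/u = 0.540542
p_u = 0.121497, p_m = 0.666667, p_d = 0.211836
Discount per step: exp(-r*dt) = 0.992528
Stock lattice S(k, j) with j the centered position index:
  k=0: S(0,+0) = 21.3400
  k=1: S(1,-1) = 11.5352; S(1,+0) = 21.3400; S(1,+1) = 39.4789
  k=2: S(2,-2) = 6.2352; S(2,-1) = 11.5352; S(2,+0) = 21.3400; S(2,+1) = 39.4789; S(2,+2) = 73.0357
Terminal payoffs V(N, j) = max(S_T - K, 0):
  V(2,-2) = 0.000000; V(2,-1) = 0.000000; V(2,+0) = 2.640000; V(2,+1) = 20.778892; V(2,+2) = 54.335750
Backward induction: V(k, j) = exp(-r*dt) * [p_u * V(k+1, j+1) + p_m * V(k+1, j) + p_d * V(k+1, j-1)]
  V(1,-1) = exp(-r*dt) * [p_u*2.640000 + p_m*0.000000 + p_d*0.000000] = 0.318356
  V(1,+0) = exp(-r*dt) * [p_u*20.778892 + p_m*2.640000 + p_d*0.000000] = 4.252562
  V(1,+1) = exp(-r*dt) * [p_u*54.335750 + p_m*20.778892 + p_d*2.640000] = 20.856470
  V(0,+0) = exp(-r*dt) * [p_u*20.856470 + p_m*4.252562 + p_d*0.318356] = 5.395862


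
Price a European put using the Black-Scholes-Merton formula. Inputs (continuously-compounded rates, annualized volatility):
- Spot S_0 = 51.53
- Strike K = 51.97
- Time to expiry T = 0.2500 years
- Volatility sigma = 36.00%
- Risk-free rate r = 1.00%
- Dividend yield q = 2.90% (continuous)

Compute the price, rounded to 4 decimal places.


Answer: Price = 4.0444

Derivation:
d1 = (ln(S/K) + (r - q + 0.5*sigma^2) * T) / (sigma * sqrt(T)) = 0.01637519
d2 = d1 - sigma * sqrt(T) = -0.16362481
exp(-rT) = 0.99750312; exp(-qT) = 0.99277622
P = K * exp(-rT) * N(-d2) - S_0 * exp(-qT) * N(-d1)
N(-d1) = 0.49346754; N(-d2) = 0.56498675
P = 51.9700 * 0.99750312 * 0.56498675 - 51.5300 * 0.99277622 * 0.49346754 = 4.0444


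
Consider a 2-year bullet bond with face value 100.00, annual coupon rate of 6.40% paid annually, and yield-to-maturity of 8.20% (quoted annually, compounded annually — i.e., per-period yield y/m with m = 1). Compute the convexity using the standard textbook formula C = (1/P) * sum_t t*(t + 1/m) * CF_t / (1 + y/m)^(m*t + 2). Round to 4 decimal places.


Coupon per period c = face * coupon_rate / m = 6.400000
Periods per year m = 1; per-period yield y/m = 0.082000
Number of cashflows N = 2
Cashflows (t years, CF_t, discount factor 1/(1+y/m)^(m*t), PV):
  t = 1.0000: CF_t = 6.400000, DF = 0.924214, PV = 5.914972
  t = 2.0000: CF_t = 106.400000, DF = 0.854172, PV = 90.883932
Price P = sum_t PV_t = 96.798904
Convexity numerator sum_t t*(t + 1/m) * CF_t / (1+y/m)^(m*t + 2):
  t = 1.0000: term = 10.104811
  t = 2.0000: term = 465.783216
Convexity = (1/P) * sum = 475.888027 / 96.798904 = 4.916254

Answer: Convexity = 4.9163


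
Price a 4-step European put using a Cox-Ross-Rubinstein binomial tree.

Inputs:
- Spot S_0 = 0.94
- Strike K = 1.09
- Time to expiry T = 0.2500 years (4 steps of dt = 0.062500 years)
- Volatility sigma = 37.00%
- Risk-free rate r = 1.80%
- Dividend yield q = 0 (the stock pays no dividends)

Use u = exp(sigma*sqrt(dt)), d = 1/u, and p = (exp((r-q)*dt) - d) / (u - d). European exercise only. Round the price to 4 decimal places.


Answer: Price = V(0,0) = 0.1693

Derivation:
dt = T/N = 0.062500
u = exp(sigma*sqrt(dt)) = 1.096913; d = 1/u = 0.911649
p = (exp((r-q)*dt) - d) / (u - d) = 0.482967
Discount per step: exp(-r*dt) = 0.998876
Stock lattice S(k, i) with i counting down-moves:
  k=0: S(0,0) = 0.9400
  k=1: S(1,0) = 1.0311; S(1,1) = 0.8570
  k=2: S(2,0) = 1.1310; S(2,1) = 0.9400; S(2,2) = 0.7812
  k=3: S(3,0) = 1.2406; S(3,1) = 1.0311; S(3,2) = 0.8570; S(3,3) = 0.7122
  k=4: S(4,0) = 1.3609; S(4,1) = 1.1310; S(4,2) = 0.9400; S(4,3) = 0.7812; S(4,4) = 0.6493
Terminal payoffs V(N, i) = max(K - S_T, 0):
  V(4,0) = 0.000000; V(4,1) = 0.000000; V(4,2) = 0.150000; V(4,3) = 0.308762; V(4,4) = 0.440710
Backward induction: V(k, i) = exp(-r*dt) * [p * V(k+1, i) + (1-p) * V(k+1, i+1)].
  V(3,0) = exp(-r*dt) * [p*0.000000 + (1-p)*0.000000] = 0.000000
  V(3,1) = exp(-r*dt) * [p*0.000000 + (1-p)*0.150000] = 0.077468
  V(3,2) = exp(-r*dt) * [p*0.150000 + (1-p)*0.308762] = 0.231824
  V(3,3) = exp(-r*dt) * [p*0.308762 + (1-p)*0.440710] = 0.376559
  V(2,0) = exp(-r*dt) * [p*0.000000 + (1-p)*0.077468] = 0.040008
  V(2,1) = exp(-r*dt) * [p*0.077468 + (1-p)*0.231824] = 0.157098
  V(2,2) = exp(-r*dt) * [p*0.231824 + (1-p)*0.376559] = 0.306312
  V(1,0) = exp(-r*dt) * [p*0.040008 + (1-p)*0.157098] = 0.100435
  V(1,1) = exp(-r*dt) * [p*0.157098 + (1-p)*0.306312] = 0.233983
  V(0,0) = exp(-r*dt) * [p*0.100435 + (1-p)*0.233983] = 0.169293
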